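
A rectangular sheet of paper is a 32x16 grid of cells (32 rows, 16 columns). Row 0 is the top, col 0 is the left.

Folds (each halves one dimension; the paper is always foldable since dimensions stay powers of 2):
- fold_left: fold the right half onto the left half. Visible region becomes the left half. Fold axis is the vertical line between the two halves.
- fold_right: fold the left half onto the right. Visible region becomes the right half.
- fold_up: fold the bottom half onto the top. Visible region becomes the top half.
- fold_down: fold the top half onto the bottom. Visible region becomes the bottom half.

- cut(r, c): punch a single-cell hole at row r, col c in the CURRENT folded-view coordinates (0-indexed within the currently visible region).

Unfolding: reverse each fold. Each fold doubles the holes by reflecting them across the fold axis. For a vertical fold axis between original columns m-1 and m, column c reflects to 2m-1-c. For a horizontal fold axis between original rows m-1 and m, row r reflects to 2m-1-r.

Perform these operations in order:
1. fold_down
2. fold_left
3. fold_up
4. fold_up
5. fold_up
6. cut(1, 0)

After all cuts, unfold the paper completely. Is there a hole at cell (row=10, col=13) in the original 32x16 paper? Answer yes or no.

Op 1 fold_down: fold axis h@16; visible region now rows[16,32) x cols[0,16) = 16x16
Op 2 fold_left: fold axis v@8; visible region now rows[16,32) x cols[0,8) = 16x8
Op 3 fold_up: fold axis h@24; visible region now rows[16,24) x cols[0,8) = 8x8
Op 4 fold_up: fold axis h@20; visible region now rows[16,20) x cols[0,8) = 4x8
Op 5 fold_up: fold axis h@18; visible region now rows[16,18) x cols[0,8) = 2x8
Op 6 cut(1, 0): punch at orig (17,0); cuts so far [(17, 0)]; region rows[16,18) x cols[0,8) = 2x8
Unfold 1 (reflect across h@18): 2 holes -> [(17, 0), (18, 0)]
Unfold 2 (reflect across h@20): 4 holes -> [(17, 0), (18, 0), (21, 0), (22, 0)]
Unfold 3 (reflect across h@24): 8 holes -> [(17, 0), (18, 0), (21, 0), (22, 0), (25, 0), (26, 0), (29, 0), (30, 0)]
Unfold 4 (reflect across v@8): 16 holes -> [(17, 0), (17, 15), (18, 0), (18, 15), (21, 0), (21, 15), (22, 0), (22, 15), (25, 0), (25, 15), (26, 0), (26, 15), (29, 0), (29, 15), (30, 0), (30, 15)]
Unfold 5 (reflect across h@16): 32 holes -> [(1, 0), (1, 15), (2, 0), (2, 15), (5, 0), (5, 15), (6, 0), (6, 15), (9, 0), (9, 15), (10, 0), (10, 15), (13, 0), (13, 15), (14, 0), (14, 15), (17, 0), (17, 15), (18, 0), (18, 15), (21, 0), (21, 15), (22, 0), (22, 15), (25, 0), (25, 15), (26, 0), (26, 15), (29, 0), (29, 15), (30, 0), (30, 15)]
Holes: [(1, 0), (1, 15), (2, 0), (2, 15), (5, 0), (5, 15), (6, 0), (6, 15), (9, 0), (9, 15), (10, 0), (10, 15), (13, 0), (13, 15), (14, 0), (14, 15), (17, 0), (17, 15), (18, 0), (18, 15), (21, 0), (21, 15), (22, 0), (22, 15), (25, 0), (25, 15), (26, 0), (26, 15), (29, 0), (29, 15), (30, 0), (30, 15)]

Answer: no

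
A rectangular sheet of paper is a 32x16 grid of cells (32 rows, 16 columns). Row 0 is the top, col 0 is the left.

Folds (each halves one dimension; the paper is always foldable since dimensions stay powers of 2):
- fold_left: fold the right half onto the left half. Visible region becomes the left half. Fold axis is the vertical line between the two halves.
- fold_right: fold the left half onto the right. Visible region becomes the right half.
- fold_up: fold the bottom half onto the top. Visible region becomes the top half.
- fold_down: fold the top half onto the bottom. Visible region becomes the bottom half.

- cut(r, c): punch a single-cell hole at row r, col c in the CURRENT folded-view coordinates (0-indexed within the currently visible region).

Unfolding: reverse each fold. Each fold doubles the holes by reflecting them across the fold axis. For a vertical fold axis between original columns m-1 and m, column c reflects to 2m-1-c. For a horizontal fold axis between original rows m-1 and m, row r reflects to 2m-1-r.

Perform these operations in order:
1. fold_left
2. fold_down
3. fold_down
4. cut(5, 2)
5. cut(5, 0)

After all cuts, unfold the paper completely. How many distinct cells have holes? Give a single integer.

Op 1 fold_left: fold axis v@8; visible region now rows[0,32) x cols[0,8) = 32x8
Op 2 fold_down: fold axis h@16; visible region now rows[16,32) x cols[0,8) = 16x8
Op 3 fold_down: fold axis h@24; visible region now rows[24,32) x cols[0,8) = 8x8
Op 4 cut(5, 2): punch at orig (29,2); cuts so far [(29, 2)]; region rows[24,32) x cols[0,8) = 8x8
Op 5 cut(5, 0): punch at orig (29,0); cuts so far [(29, 0), (29, 2)]; region rows[24,32) x cols[0,8) = 8x8
Unfold 1 (reflect across h@24): 4 holes -> [(18, 0), (18, 2), (29, 0), (29, 2)]
Unfold 2 (reflect across h@16): 8 holes -> [(2, 0), (2, 2), (13, 0), (13, 2), (18, 0), (18, 2), (29, 0), (29, 2)]
Unfold 3 (reflect across v@8): 16 holes -> [(2, 0), (2, 2), (2, 13), (2, 15), (13, 0), (13, 2), (13, 13), (13, 15), (18, 0), (18, 2), (18, 13), (18, 15), (29, 0), (29, 2), (29, 13), (29, 15)]

Answer: 16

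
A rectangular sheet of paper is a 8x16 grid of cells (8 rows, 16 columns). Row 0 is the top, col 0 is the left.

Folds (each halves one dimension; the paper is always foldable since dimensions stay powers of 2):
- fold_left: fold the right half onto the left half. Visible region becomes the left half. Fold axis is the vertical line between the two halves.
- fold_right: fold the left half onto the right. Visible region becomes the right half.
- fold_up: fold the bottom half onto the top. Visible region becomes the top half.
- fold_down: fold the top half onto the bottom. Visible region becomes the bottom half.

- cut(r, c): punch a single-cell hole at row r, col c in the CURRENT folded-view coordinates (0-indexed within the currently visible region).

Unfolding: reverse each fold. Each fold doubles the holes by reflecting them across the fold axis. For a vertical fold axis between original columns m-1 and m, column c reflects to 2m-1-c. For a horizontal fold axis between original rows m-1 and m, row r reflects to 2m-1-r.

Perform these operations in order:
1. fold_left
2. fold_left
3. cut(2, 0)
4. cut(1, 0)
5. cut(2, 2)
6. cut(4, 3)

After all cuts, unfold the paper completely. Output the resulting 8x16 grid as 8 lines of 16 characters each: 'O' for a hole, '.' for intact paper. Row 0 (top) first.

Answer: ................
O......OO......O
O.O..O.OO.O..O.O
................
...OO......OO...
................
................
................

Derivation:
Op 1 fold_left: fold axis v@8; visible region now rows[0,8) x cols[0,8) = 8x8
Op 2 fold_left: fold axis v@4; visible region now rows[0,8) x cols[0,4) = 8x4
Op 3 cut(2, 0): punch at orig (2,0); cuts so far [(2, 0)]; region rows[0,8) x cols[0,4) = 8x4
Op 4 cut(1, 0): punch at orig (1,0); cuts so far [(1, 0), (2, 0)]; region rows[0,8) x cols[0,4) = 8x4
Op 5 cut(2, 2): punch at orig (2,2); cuts so far [(1, 0), (2, 0), (2, 2)]; region rows[0,8) x cols[0,4) = 8x4
Op 6 cut(4, 3): punch at orig (4,3); cuts so far [(1, 0), (2, 0), (2, 2), (4, 3)]; region rows[0,8) x cols[0,4) = 8x4
Unfold 1 (reflect across v@4): 8 holes -> [(1, 0), (1, 7), (2, 0), (2, 2), (2, 5), (2, 7), (4, 3), (4, 4)]
Unfold 2 (reflect across v@8): 16 holes -> [(1, 0), (1, 7), (1, 8), (1, 15), (2, 0), (2, 2), (2, 5), (2, 7), (2, 8), (2, 10), (2, 13), (2, 15), (4, 3), (4, 4), (4, 11), (4, 12)]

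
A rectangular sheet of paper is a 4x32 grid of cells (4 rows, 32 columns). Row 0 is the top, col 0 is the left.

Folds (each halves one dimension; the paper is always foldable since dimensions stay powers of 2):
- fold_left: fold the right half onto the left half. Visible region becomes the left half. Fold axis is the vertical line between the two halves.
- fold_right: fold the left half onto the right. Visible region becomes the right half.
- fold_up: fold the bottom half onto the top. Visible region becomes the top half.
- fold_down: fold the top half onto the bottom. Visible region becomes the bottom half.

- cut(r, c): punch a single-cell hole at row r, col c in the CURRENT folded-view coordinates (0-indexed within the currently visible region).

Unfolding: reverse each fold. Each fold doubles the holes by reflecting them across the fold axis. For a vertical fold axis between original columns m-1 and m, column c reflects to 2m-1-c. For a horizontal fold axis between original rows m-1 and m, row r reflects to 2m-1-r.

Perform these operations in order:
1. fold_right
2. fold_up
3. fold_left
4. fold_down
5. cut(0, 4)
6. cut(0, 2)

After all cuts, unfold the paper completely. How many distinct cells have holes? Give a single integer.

Answer: 32

Derivation:
Op 1 fold_right: fold axis v@16; visible region now rows[0,4) x cols[16,32) = 4x16
Op 2 fold_up: fold axis h@2; visible region now rows[0,2) x cols[16,32) = 2x16
Op 3 fold_left: fold axis v@24; visible region now rows[0,2) x cols[16,24) = 2x8
Op 4 fold_down: fold axis h@1; visible region now rows[1,2) x cols[16,24) = 1x8
Op 5 cut(0, 4): punch at orig (1,20); cuts so far [(1, 20)]; region rows[1,2) x cols[16,24) = 1x8
Op 6 cut(0, 2): punch at orig (1,18); cuts so far [(1, 18), (1, 20)]; region rows[1,2) x cols[16,24) = 1x8
Unfold 1 (reflect across h@1): 4 holes -> [(0, 18), (0, 20), (1, 18), (1, 20)]
Unfold 2 (reflect across v@24): 8 holes -> [(0, 18), (0, 20), (0, 27), (0, 29), (1, 18), (1, 20), (1, 27), (1, 29)]
Unfold 3 (reflect across h@2): 16 holes -> [(0, 18), (0, 20), (0, 27), (0, 29), (1, 18), (1, 20), (1, 27), (1, 29), (2, 18), (2, 20), (2, 27), (2, 29), (3, 18), (3, 20), (3, 27), (3, 29)]
Unfold 4 (reflect across v@16): 32 holes -> [(0, 2), (0, 4), (0, 11), (0, 13), (0, 18), (0, 20), (0, 27), (0, 29), (1, 2), (1, 4), (1, 11), (1, 13), (1, 18), (1, 20), (1, 27), (1, 29), (2, 2), (2, 4), (2, 11), (2, 13), (2, 18), (2, 20), (2, 27), (2, 29), (3, 2), (3, 4), (3, 11), (3, 13), (3, 18), (3, 20), (3, 27), (3, 29)]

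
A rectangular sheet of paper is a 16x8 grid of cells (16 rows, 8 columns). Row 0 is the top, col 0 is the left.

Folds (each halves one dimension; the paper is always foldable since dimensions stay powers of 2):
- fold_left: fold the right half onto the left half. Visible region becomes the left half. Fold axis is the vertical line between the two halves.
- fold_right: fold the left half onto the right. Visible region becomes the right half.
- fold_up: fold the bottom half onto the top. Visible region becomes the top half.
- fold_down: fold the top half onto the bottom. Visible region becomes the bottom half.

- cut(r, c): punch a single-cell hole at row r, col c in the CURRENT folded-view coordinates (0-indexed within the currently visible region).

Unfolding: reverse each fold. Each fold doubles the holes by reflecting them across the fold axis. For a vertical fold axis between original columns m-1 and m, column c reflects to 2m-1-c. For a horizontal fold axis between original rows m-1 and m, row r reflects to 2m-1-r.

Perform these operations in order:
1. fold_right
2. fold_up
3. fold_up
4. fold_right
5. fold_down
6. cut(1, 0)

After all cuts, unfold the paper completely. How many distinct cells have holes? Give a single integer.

Op 1 fold_right: fold axis v@4; visible region now rows[0,16) x cols[4,8) = 16x4
Op 2 fold_up: fold axis h@8; visible region now rows[0,8) x cols[4,8) = 8x4
Op 3 fold_up: fold axis h@4; visible region now rows[0,4) x cols[4,8) = 4x4
Op 4 fold_right: fold axis v@6; visible region now rows[0,4) x cols[6,8) = 4x2
Op 5 fold_down: fold axis h@2; visible region now rows[2,4) x cols[6,8) = 2x2
Op 6 cut(1, 0): punch at orig (3,6); cuts so far [(3, 6)]; region rows[2,4) x cols[6,8) = 2x2
Unfold 1 (reflect across h@2): 2 holes -> [(0, 6), (3, 6)]
Unfold 2 (reflect across v@6): 4 holes -> [(0, 5), (0, 6), (3, 5), (3, 6)]
Unfold 3 (reflect across h@4): 8 holes -> [(0, 5), (0, 6), (3, 5), (3, 6), (4, 5), (4, 6), (7, 5), (7, 6)]
Unfold 4 (reflect across h@8): 16 holes -> [(0, 5), (0, 6), (3, 5), (3, 6), (4, 5), (4, 6), (7, 5), (7, 6), (8, 5), (8, 6), (11, 5), (11, 6), (12, 5), (12, 6), (15, 5), (15, 6)]
Unfold 5 (reflect across v@4): 32 holes -> [(0, 1), (0, 2), (0, 5), (0, 6), (3, 1), (3, 2), (3, 5), (3, 6), (4, 1), (4, 2), (4, 5), (4, 6), (7, 1), (7, 2), (7, 5), (7, 6), (8, 1), (8, 2), (8, 5), (8, 6), (11, 1), (11, 2), (11, 5), (11, 6), (12, 1), (12, 2), (12, 5), (12, 6), (15, 1), (15, 2), (15, 5), (15, 6)]

Answer: 32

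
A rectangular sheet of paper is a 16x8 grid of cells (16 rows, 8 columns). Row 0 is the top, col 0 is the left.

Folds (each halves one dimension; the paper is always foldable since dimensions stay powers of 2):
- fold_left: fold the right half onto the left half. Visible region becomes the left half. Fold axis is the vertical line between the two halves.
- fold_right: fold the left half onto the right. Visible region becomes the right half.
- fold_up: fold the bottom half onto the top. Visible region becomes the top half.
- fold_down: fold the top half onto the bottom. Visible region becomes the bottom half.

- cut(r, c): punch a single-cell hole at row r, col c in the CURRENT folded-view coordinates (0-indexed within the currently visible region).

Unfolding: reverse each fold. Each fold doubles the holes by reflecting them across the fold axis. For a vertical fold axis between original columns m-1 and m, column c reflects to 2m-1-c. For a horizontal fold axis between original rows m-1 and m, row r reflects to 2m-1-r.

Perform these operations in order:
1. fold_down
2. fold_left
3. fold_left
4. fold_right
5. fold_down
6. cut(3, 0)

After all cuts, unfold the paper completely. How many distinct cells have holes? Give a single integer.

Op 1 fold_down: fold axis h@8; visible region now rows[8,16) x cols[0,8) = 8x8
Op 2 fold_left: fold axis v@4; visible region now rows[8,16) x cols[0,4) = 8x4
Op 3 fold_left: fold axis v@2; visible region now rows[8,16) x cols[0,2) = 8x2
Op 4 fold_right: fold axis v@1; visible region now rows[8,16) x cols[1,2) = 8x1
Op 5 fold_down: fold axis h@12; visible region now rows[12,16) x cols[1,2) = 4x1
Op 6 cut(3, 0): punch at orig (15,1); cuts so far [(15, 1)]; region rows[12,16) x cols[1,2) = 4x1
Unfold 1 (reflect across h@12): 2 holes -> [(8, 1), (15, 1)]
Unfold 2 (reflect across v@1): 4 holes -> [(8, 0), (8, 1), (15, 0), (15, 1)]
Unfold 3 (reflect across v@2): 8 holes -> [(8, 0), (8, 1), (8, 2), (8, 3), (15, 0), (15, 1), (15, 2), (15, 3)]
Unfold 4 (reflect across v@4): 16 holes -> [(8, 0), (8, 1), (8, 2), (8, 3), (8, 4), (8, 5), (8, 6), (8, 7), (15, 0), (15, 1), (15, 2), (15, 3), (15, 4), (15, 5), (15, 6), (15, 7)]
Unfold 5 (reflect across h@8): 32 holes -> [(0, 0), (0, 1), (0, 2), (0, 3), (0, 4), (0, 5), (0, 6), (0, 7), (7, 0), (7, 1), (7, 2), (7, 3), (7, 4), (7, 5), (7, 6), (7, 7), (8, 0), (8, 1), (8, 2), (8, 3), (8, 4), (8, 5), (8, 6), (8, 7), (15, 0), (15, 1), (15, 2), (15, 3), (15, 4), (15, 5), (15, 6), (15, 7)]

Answer: 32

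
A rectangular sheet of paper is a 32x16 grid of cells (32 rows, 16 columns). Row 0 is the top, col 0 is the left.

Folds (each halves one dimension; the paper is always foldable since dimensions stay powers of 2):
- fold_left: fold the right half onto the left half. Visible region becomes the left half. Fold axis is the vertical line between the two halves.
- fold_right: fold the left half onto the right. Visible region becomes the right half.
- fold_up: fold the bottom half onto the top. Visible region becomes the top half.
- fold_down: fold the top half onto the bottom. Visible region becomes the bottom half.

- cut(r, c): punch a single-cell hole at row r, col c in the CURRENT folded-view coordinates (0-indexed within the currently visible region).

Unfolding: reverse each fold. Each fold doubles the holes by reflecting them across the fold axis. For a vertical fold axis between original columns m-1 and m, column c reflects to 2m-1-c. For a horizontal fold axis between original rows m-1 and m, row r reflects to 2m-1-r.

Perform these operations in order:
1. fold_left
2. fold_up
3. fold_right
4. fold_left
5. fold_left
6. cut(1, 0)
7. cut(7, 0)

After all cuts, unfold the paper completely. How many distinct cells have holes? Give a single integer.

Answer: 64

Derivation:
Op 1 fold_left: fold axis v@8; visible region now rows[0,32) x cols[0,8) = 32x8
Op 2 fold_up: fold axis h@16; visible region now rows[0,16) x cols[0,8) = 16x8
Op 3 fold_right: fold axis v@4; visible region now rows[0,16) x cols[4,8) = 16x4
Op 4 fold_left: fold axis v@6; visible region now rows[0,16) x cols[4,6) = 16x2
Op 5 fold_left: fold axis v@5; visible region now rows[0,16) x cols[4,5) = 16x1
Op 6 cut(1, 0): punch at orig (1,4); cuts so far [(1, 4)]; region rows[0,16) x cols[4,5) = 16x1
Op 7 cut(7, 0): punch at orig (7,4); cuts so far [(1, 4), (7, 4)]; region rows[0,16) x cols[4,5) = 16x1
Unfold 1 (reflect across v@5): 4 holes -> [(1, 4), (1, 5), (7, 4), (7, 5)]
Unfold 2 (reflect across v@6): 8 holes -> [(1, 4), (1, 5), (1, 6), (1, 7), (7, 4), (7, 5), (7, 6), (7, 7)]
Unfold 3 (reflect across v@4): 16 holes -> [(1, 0), (1, 1), (1, 2), (1, 3), (1, 4), (1, 5), (1, 6), (1, 7), (7, 0), (7, 1), (7, 2), (7, 3), (7, 4), (7, 5), (7, 6), (7, 7)]
Unfold 4 (reflect across h@16): 32 holes -> [(1, 0), (1, 1), (1, 2), (1, 3), (1, 4), (1, 5), (1, 6), (1, 7), (7, 0), (7, 1), (7, 2), (7, 3), (7, 4), (7, 5), (7, 6), (7, 7), (24, 0), (24, 1), (24, 2), (24, 3), (24, 4), (24, 5), (24, 6), (24, 7), (30, 0), (30, 1), (30, 2), (30, 3), (30, 4), (30, 5), (30, 6), (30, 7)]
Unfold 5 (reflect across v@8): 64 holes -> [(1, 0), (1, 1), (1, 2), (1, 3), (1, 4), (1, 5), (1, 6), (1, 7), (1, 8), (1, 9), (1, 10), (1, 11), (1, 12), (1, 13), (1, 14), (1, 15), (7, 0), (7, 1), (7, 2), (7, 3), (7, 4), (7, 5), (7, 6), (7, 7), (7, 8), (7, 9), (7, 10), (7, 11), (7, 12), (7, 13), (7, 14), (7, 15), (24, 0), (24, 1), (24, 2), (24, 3), (24, 4), (24, 5), (24, 6), (24, 7), (24, 8), (24, 9), (24, 10), (24, 11), (24, 12), (24, 13), (24, 14), (24, 15), (30, 0), (30, 1), (30, 2), (30, 3), (30, 4), (30, 5), (30, 6), (30, 7), (30, 8), (30, 9), (30, 10), (30, 11), (30, 12), (30, 13), (30, 14), (30, 15)]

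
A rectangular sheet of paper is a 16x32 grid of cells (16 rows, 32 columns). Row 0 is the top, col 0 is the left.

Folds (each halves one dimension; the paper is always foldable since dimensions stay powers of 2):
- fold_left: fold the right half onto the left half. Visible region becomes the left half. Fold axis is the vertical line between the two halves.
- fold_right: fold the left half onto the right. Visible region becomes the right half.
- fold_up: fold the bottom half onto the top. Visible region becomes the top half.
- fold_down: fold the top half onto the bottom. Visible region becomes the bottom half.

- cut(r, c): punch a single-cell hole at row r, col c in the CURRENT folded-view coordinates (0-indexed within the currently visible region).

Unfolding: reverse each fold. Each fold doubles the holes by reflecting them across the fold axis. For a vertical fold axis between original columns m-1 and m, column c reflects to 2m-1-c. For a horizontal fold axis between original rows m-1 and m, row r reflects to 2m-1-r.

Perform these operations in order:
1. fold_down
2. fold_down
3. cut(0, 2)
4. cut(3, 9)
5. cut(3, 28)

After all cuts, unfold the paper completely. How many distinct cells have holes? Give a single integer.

Answer: 12

Derivation:
Op 1 fold_down: fold axis h@8; visible region now rows[8,16) x cols[0,32) = 8x32
Op 2 fold_down: fold axis h@12; visible region now rows[12,16) x cols[0,32) = 4x32
Op 3 cut(0, 2): punch at orig (12,2); cuts so far [(12, 2)]; region rows[12,16) x cols[0,32) = 4x32
Op 4 cut(3, 9): punch at orig (15,9); cuts so far [(12, 2), (15, 9)]; region rows[12,16) x cols[0,32) = 4x32
Op 5 cut(3, 28): punch at orig (15,28); cuts so far [(12, 2), (15, 9), (15, 28)]; region rows[12,16) x cols[0,32) = 4x32
Unfold 1 (reflect across h@12): 6 holes -> [(8, 9), (8, 28), (11, 2), (12, 2), (15, 9), (15, 28)]
Unfold 2 (reflect across h@8): 12 holes -> [(0, 9), (0, 28), (3, 2), (4, 2), (7, 9), (7, 28), (8, 9), (8, 28), (11, 2), (12, 2), (15, 9), (15, 28)]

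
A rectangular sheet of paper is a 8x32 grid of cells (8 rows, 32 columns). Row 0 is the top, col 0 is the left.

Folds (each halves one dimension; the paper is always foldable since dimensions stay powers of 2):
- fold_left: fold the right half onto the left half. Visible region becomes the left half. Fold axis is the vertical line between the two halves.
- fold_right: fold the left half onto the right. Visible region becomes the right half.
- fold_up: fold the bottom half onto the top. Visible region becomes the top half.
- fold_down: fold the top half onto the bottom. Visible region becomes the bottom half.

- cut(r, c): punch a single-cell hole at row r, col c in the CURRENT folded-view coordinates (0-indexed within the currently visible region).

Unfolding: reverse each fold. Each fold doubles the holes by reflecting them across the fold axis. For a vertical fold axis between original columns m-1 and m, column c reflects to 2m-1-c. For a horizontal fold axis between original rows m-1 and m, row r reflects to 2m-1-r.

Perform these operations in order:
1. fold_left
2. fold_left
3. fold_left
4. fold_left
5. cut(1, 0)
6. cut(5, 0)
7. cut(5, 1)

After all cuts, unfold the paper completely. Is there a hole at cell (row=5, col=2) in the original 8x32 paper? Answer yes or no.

Op 1 fold_left: fold axis v@16; visible region now rows[0,8) x cols[0,16) = 8x16
Op 2 fold_left: fold axis v@8; visible region now rows[0,8) x cols[0,8) = 8x8
Op 3 fold_left: fold axis v@4; visible region now rows[0,8) x cols[0,4) = 8x4
Op 4 fold_left: fold axis v@2; visible region now rows[0,8) x cols[0,2) = 8x2
Op 5 cut(1, 0): punch at orig (1,0); cuts so far [(1, 0)]; region rows[0,8) x cols[0,2) = 8x2
Op 6 cut(5, 0): punch at orig (5,0); cuts so far [(1, 0), (5, 0)]; region rows[0,8) x cols[0,2) = 8x2
Op 7 cut(5, 1): punch at orig (5,1); cuts so far [(1, 0), (5, 0), (5, 1)]; region rows[0,8) x cols[0,2) = 8x2
Unfold 1 (reflect across v@2): 6 holes -> [(1, 0), (1, 3), (5, 0), (5, 1), (5, 2), (5, 3)]
Unfold 2 (reflect across v@4): 12 holes -> [(1, 0), (1, 3), (1, 4), (1, 7), (5, 0), (5, 1), (5, 2), (5, 3), (5, 4), (5, 5), (5, 6), (5, 7)]
Unfold 3 (reflect across v@8): 24 holes -> [(1, 0), (1, 3), (1, 4), (1, 7), (1, 8), (1, 11), (1, 12), (1, 15), (5, 0), (5, 1), (5, 2), (5, 3), (5, 4), (5, 5), (5, 6), (5, 7), (5, 8), (5, 9), (5, 10), (5, 11), (5, 12), (5, 13), (5, 14), (5, 15)]
Unfold 4 (reflect across v@16): 48 holes -> [(1, 0), (1, 3), (1, 4), (1, 7), (1, 8), (1, 11), (1, 12), (1, 15), (1, 16), (1, 19), (1, 20), (1, 23), (1, 24), (1, 27), (1, 28), (1, 31), (5, 0), (5, 1), (5, 2), (5, 3), (5, 4), (5, 5), (5, 6), (5, 7), (5, 8), (5, 9), (5, 10), (5, 11), (5, 12), (5, 13), (5, 14), (5, 15), (5, 16), (5, 17), (5, 18), (5, 19), (5, 20), (5, 21), (5, 22), (5, 23), (5, 24), (5, 25), (5, 26), (5, 27), (5, 28), (5, 29), (5, 30), (5, 31)]
Holes: [(1, 0), (1, 3), (1, 4), (1, 7), (1, 8), (1, 11), (1, 12), (1, 15), (1, 16), (1, 19), (1, 20), (1, 23), (1, 24), (1, 27), (1, 28), (1, 31), (5, 0), (5, 1), (5, 2), (5, 3), (5, 4), (5, 5), (5, 6), (5, 7), (5, 8), (5, 9), (5, 10), (5, 11), (5, 12), (5, 13), (5, 14), (5, 15), (5, 16), (5, 17), (5, 18), (5, 19), (5, 20), (5, 21), (5, 22), (5, 23), (5, 24), (5, 25), (5, 26), (5, 27), (5, 28), (5, 29), (5, 30), (5, 31)]

Answer: yes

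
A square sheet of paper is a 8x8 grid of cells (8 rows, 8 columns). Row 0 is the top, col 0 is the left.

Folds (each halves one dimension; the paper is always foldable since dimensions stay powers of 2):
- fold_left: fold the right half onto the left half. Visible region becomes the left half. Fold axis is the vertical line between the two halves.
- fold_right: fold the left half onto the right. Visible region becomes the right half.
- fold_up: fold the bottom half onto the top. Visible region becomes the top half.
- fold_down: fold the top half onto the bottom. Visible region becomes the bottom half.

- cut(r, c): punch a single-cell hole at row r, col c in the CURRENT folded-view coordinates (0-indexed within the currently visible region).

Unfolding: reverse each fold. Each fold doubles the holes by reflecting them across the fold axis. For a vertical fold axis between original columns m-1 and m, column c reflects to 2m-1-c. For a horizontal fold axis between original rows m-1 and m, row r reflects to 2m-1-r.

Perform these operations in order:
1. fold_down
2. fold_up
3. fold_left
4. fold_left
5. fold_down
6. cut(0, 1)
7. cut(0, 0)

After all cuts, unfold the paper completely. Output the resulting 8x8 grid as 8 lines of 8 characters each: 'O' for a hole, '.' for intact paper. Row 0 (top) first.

Op 1 fold_down: fold axis h@4; visible region now rows[4,8) x cols[0,8) = 4x8
Op 2 fold_up: fold axis h@6; visible region now rows[4,6) x cols[0,8) = 2x8
Op 3 fold_left: fold axis v@4; visible region now rows[4,6) x cols[0,4) = 2x4
Op 4 fold_left: fold axis v@2; visible region now rows[4,6) x cols[0,2) = 2x2
Op 5 fold_down: fold axis h@5; visible region now rows[5,6) x cols[0,2) = 1x2
Op 6 cut(0, 1): punch at orig (5,1); cuts so far [(5, 1)]; region rows[5,6) x cols[0,2) = 1x2
Op 7 cut(0, 0): punch at orig (5,0); cuts so far [(5, 0), (5, 1)]; region rows[5,6) x cols[0,2) = 1x2
Unfold 1 (reflect across h@5): 4 holes -> [(4, 0), (4, 1), (5, 0), (5, 1)]
Unfold 2 (reflect across v@2): 8 holes -> [(4, 0), (4, 1), (4, 2), (4, 3), (5, 0), (5, 1), (5, 2), (5, 3)]
Unfold 3 (reflect across v@4): 16 holes -> [(4, 0), (4, 1), (4, 2), (4, 3), (4, 4), (4, 5), (4, 6), (4, 7), (5, 0), (5, 1), (5, 2), (5, 3), (5, 4), (5, 5), (5, 6), (5, 7)]
Unfold 4 (reflect across h@6): 32 holes -> [(4, 0), (4, 1), (4, 2), (4, 3), (4, 4), (4, 5), (4, 6), (4, 7), (5, 0), (5, 1), (5, 2), (5, 3), (5, 4), (5, 5), (5, 6), (5, 7), (6, 0), (6, 1), (6, 2), (6, 3), (6, 4), (6, 5), (6, 6), (6, 7), (7, 0), (7, 1), (7, 2), (7, 3), (7, 4), (7, 5), (7, 6), (7, 7)]
Unfold 5 (reflect across h@4): 64 holes -> [(0, 0), (0, 1), (0, 2), (0, 3), (0, 4), (0, 5), (0, 6), (0, 7), (1, 0), (1, 1), (1, 2), (1, 3), (1, 4), (1, 5), (1, 6), (1, 7), (2, 0), (2, 1), (2, 2), (2, 3), (2, 4), (2, 5), (2, 6), (2, 7), (3, 0), (3, 1), (3, 2), (3, 3), (3, 4), (3, 5), (3, 6), (3, 7), (4, 0), (4, 1), (4, 2), (4, 3), (4, 4), (4, 5), (4, 6), (4, 7), (5, 0), (5, 1), (5, 2), (5, 3), (5, 4), (5, 5), (5, 6), (5, 7), (6, 0), (6, 1), (6, 2), (6, 3), (6, 4), (6, 5), (6, 6), (6, 7), (7, 0), (7, 1), (7, 2), (7, 3), (7, 4), (7, 5), (7, 6), (7, 7)]

Answer: OOOOOOOO
OOOOOOOO
OOOOOOOO
OOOOOOOO
OOOOOOOO
OOOOOOOO
OOOOOOOO
OOOOOOOO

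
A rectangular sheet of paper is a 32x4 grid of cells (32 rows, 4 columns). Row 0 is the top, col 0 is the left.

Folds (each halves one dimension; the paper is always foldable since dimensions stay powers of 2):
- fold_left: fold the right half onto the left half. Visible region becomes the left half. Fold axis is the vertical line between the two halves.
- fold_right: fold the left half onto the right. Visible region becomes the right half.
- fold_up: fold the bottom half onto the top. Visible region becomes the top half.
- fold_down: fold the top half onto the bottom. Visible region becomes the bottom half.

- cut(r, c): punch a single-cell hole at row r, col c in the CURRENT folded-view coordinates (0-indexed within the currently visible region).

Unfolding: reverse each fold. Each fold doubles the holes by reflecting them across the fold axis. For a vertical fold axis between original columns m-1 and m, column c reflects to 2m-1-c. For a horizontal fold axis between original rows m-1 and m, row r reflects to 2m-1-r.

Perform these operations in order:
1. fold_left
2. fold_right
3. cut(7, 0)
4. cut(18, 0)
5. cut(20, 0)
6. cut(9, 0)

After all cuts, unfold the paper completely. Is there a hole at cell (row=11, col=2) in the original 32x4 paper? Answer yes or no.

Op 1 fold_left: fold axis v@2; visible region now rows[0,32) x cols[0,2) = 32x2
Op 2 fold_right: fold axis v@1; visible region now rows[0,32) x cols[1,2) = 32x1
Op 3 cut(7, 0): punch at orig (7,1); cuts so far [(7, 1)]; region rows[0,32) x cols[1,2) = 32x1
Op 4 cut(18, 0): punch at orig (18,1); cuts so far [(7, 1), (18, 1)]; region rows[0,32) x cols[1,2) = 32x1
Op 5 cut(20, 0): punch at orig (20,1); cuts so far [(7, 1), (18, 1), (20, 1)]; region rows[0,32) x cols[1,2) = 32x1
Op 6 cut(9, 0): punch at orig (9,1); cuts so far [(7, 1), (9, 1), (18, 1), (20, 1)]; region rows[0,32) x cols[1,2) = 32x1
Unfold 1 (reflect across v@1): 8 holes -> [(7, 0), (7, 1), (9, 0), (9, 1), (18, 0), (18, 1), (20, 0), (20, 1)]
Unfold 2 (reflect across v@2): 16 holes -> [(7, 0), (7, 1), (7, 2), (7, 3), (9, 0), (9, 1), (9, 2), (9, 3), (18, 0), (18, 1), (18, 2), (18, 3), (20, 0), (20, 1), (20, 2), (20, 3)]
Holes: [(7, 0), (7, 1), (7, 2), (7, 3), (9, 0), (9, 1), (9, 2), (9, 3), (18, 0), (18, 1), (18, 2), (18, 3), (20, 0), (20, 1), (20, 2), (20, 3)]

Answer: no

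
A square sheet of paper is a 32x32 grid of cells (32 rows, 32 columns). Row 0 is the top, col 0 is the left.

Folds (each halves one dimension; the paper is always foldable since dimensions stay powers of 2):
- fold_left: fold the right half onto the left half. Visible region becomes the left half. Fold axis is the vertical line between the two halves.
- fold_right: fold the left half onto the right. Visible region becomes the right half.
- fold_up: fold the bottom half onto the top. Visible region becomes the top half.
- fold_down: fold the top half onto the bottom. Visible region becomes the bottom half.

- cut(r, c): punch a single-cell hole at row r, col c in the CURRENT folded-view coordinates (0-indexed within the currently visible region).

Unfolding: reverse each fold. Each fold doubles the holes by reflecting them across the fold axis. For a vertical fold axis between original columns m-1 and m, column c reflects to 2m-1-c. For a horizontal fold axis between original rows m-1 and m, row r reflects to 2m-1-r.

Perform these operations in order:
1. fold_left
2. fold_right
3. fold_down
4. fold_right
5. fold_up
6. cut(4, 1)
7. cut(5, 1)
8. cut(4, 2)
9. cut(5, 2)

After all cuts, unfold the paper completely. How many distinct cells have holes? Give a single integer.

Op 1 fold_left: fold axis v@16; visible region now rows[0,32) x cols[0,16) = 32x16
Op 2 fold_right: fold axis v@8; visible region now rows[0,32) x cols[8,16) = 32x8
Op 3 fold_down: fold axis h@16; visible region now rows[16,32) x cols[8,16) = 16x8
Op 4 fold_right: fold axis v@12; visible region now rows[16,32) x cols[12,16) = 16x4
Op 5 fold_up: fold axis h@24; visible region now rows[16,24) x cols[12,16) = 8x4
Op 6 cut(4, 1): punch at orig (20,13); cuts so far [(20, 13)]; region rows[16,24) x cols[12,16) = 8x4
Op 7 cut(5, 1): punch at orig (21,13); cuts so far [(20, 13), (21, 13)]; region rows[16,24) x cols[12,16) = 8x4
Op 8 cut(4, 2): punch at orig (20,14); cuts so far [(20, 13), (20, 14), (21, 13)]; region rows[16,24) x cols[12,16) = 8x4
Op 9 cut(5, 2): punch at orig (21,14); cuts so far [(20, 13), (20, 14), (21, 13), (21, 14)]; region rows[16,24) x cols[12,16) = 8x4
Unfold 1 (reflect across h@24): 8 holes -> [(20, 13), (20, 14), (21, 13), (21, 14), (26, 13), (26, 14), (27, 13), (27, 14)]
Unfold 2 (reflect across v@12): 16 holes -> [(20, 9), (20, 10), (20, 13), (20, 14), (21, 9), (21, 10), (21, 13), (21, 14), (26, 9), (26, 10), (26, 13), (26, 14), (27, 9), (27, 10), (27, 13), (27, 14)]
Unfold 3 (reflect across h@16): 32 holes -> [(4, 9), (4, 10), (4, 13), (4, 14), (5, 9), (5, 10), (5, 13), (5, 14), (10, 9), (10, 10), (10, 13), (10, 14), (11, 9), (11, 10), (11, 13), (11, 14), (20, 9), (20, 10), (20, 13), (20, 14), (21, 9), (21, 10), (21, 13), (21, 14), (26, 9), (26, 10), (26, 13), (26, 14), (27, 9), (27, 10), (27, 13), (27, 14)]
Unfold 4 (reflect across v@8): 64 holes -> [(4, 1), (4, 2), (4, 5), (4, 6), (4, 9), (4, 10), (4, 13), (4, 14), (5, 1), (5, 2), (5, 5), (5, 6), (5, 9), (5, 10), (5, 13), (5, 14), (10, 1), (10, 2), (10, 5), (10, 6), (10, 9), (10, 10), (10, 13), (10, 14), (11, 1), (11, 2), (11, 5), (11, 6), (11, 9), (11, 10), (11, 13), (11, 14), (20, 1), (20, 2), (20, 5), (20, 6), (20, 9), (20, 10), (20, 13), (20, 14), (21, 1), (21, 2), (21, 5), (21, 6), (21, 9), (21, 10), (21, 13), (21, 14), (26, 1), (26, 2), (26, 5), (26, 6), (26, 9), (26, 10), (26, 13), (26, 14), (27, 1), (27, 2), (27, 5), (27, 6), (27, 9), (27, 10), (27, 13), (27, 14)]
Unfold 5 (reflect across v@16): 128 holes -> [(4, 1), (4, 2), (4, 5), (4, 6), (4, 9), (4, 10), (4, 13), (4, 14), (4, 17), (4, 18), (4, 21), (4, 22), (4, 25), (4, 26), (4, 29), (4, 30), (5, 1), (5, 2), (5, 5), (5, 6), (5, 9), (5, 10), (5, 13), (5, 14), (5, 17), (5, 18), (5, 21), (5, 22), (5, 25), (5, 26), (5, 29), (5, 30), (10, 1), (10, 2), (10, 5), (10, 6), (10, 9), (10, 10), (10, 13), (10, 14), (10, 17), (10, 18), (10, 21), (10, 22), (10, 25), (10, 26), (10, 29), (10, 30), (11, 1), (11, 2), (11, 5), (11, 6), (11, 9), (11, 10), (11, 13), (11, 14), (11, 17), (11, 18), (11, 21), (11, 22), (11, 25), (11, 26), (11, 29), (11, 30), (20, 1), (20, 2), (20, 5), (20, 6), (20, 9), (20, 10), (20, 13), (20, 14), (20, 17), (20, 18), (20, 21), (20, 22), (20, 25), (20, 26), (20, 29), (20, 30), (21, 1), (21, 2), (21, 5), (21, 6), (21, 9), (21, 10), (21, 13), (21, 14), (21, 17), (21, 18), (21, 21), (21, 22), (21, 25), (21, 26), (21, 29), (21, 30), (26, 1), (26, 2), (26, 5), (26, 6), (26, 9), (26, 10), (26, 13), (26, 14), (26, 17), (26, 18), (26, 21), (26, 22), (26, 25), (26, 26), (26, 29), (26, 30), (27, 1), (27, 2), (27, 5), (27, 6), (27, 9), (27, 10), (27, 13), (27, 14), (27, 17), (27, 18), (27, 21), (27, 22), (27, 25), (27, 26), (27, 29), (27, 30)]

Answer: 128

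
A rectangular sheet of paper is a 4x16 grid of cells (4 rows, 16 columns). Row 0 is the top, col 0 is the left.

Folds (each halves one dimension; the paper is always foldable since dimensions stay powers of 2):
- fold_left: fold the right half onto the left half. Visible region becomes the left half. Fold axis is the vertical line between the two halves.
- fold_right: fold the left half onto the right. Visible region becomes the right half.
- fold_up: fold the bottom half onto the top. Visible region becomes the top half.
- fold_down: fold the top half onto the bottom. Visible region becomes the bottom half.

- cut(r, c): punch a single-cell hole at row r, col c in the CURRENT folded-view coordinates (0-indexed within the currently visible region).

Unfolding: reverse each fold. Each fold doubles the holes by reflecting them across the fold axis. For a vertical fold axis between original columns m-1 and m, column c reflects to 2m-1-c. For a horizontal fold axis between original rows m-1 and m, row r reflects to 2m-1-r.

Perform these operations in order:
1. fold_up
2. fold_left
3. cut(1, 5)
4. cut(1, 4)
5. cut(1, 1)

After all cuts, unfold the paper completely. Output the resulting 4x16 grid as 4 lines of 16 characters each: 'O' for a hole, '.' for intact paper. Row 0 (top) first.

Answer: ................
.O..OO....OO..O.
.O..OO....OO..O.
................

Derivation:
Op 1 fold_up: fold axis h@2; visible region now rows[0,2) x cols[0,16) = 2x16
Op 2 fold_left: fold axis v@8; visible region now rows[0,2) x cols[0,8) = 2x8
Op 3 cut(1, 5): punch at orig (1,5); cuts so far [(1, 5)]; region rows[0,2) x cols[0,8) = 2x8
Op 4 cut(1, 4): punch at orig (1,4); cuts so far [(1, 4), (1, 5)]; region rows[0,2) x cols[0,8) = 2x8
Op 5 cut(1, 1): punch at orig (1,1); cuts so far [(1, 1), (1, 4), (1, 5)]; region rows[0,2) x cols[0,8) = 2x8
Unfold 1 (reflect across v@8): 6 holes -> [(1, 1), (1, 4), (1, 5), (1, 10), (1, 11), (1, 14)]
Unfold 2 (reflect across h@2): 12 holes -> [(1, 1), (1, 4), (1, 5), (1, 10), (1, 11), (1, 14), (2, 1), (2, 4), (2, 5), (2, 10), (2, 11), (2, 14)]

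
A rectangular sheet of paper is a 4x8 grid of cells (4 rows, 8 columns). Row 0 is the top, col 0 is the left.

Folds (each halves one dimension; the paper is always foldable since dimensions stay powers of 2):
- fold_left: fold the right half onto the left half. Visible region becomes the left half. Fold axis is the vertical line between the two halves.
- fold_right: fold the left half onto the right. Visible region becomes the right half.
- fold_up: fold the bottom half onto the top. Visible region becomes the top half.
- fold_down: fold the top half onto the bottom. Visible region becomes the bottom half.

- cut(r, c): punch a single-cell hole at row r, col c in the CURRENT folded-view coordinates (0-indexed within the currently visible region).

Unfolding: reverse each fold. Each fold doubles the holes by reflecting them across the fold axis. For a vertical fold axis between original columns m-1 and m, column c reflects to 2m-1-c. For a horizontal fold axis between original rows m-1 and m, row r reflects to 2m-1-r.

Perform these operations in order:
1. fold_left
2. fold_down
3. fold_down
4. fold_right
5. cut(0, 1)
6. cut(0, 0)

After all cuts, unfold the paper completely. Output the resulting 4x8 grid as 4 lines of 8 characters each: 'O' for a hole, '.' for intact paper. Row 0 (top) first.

Answer: OOOOOOOO
OOOOOOOO
OOOOOOOO
OOOOOOOO

Derivation:
Op 1 fold_left: fold axis v@4; visible region now rows[0,4) x cols[0,4) = 4x4
Op 2 fold_down: fold axis h@2; visible region now rows[2,4) x cols[0,4) = 2x4
Op 3 fold_down: fold axis h@3; visible region now rows[3,4) x cols[0,4) = 1x4
Op 4 fold_right: fold axis v@2; visible region now rows[3,4) x cols[2,4) = 1x2
Op 5 cut(0, 1): punch at orig (3,3); cuts so far [(3, 3)]; region rows[3,4) x cols[2,4) = 1x2
Op 6 cut(0, 0): punch at orig (3,2); cuts so far [(3, 2), (3, 3)]; region rows[3,4) x cols[2,4) = 1x2
Unfold 1 (reflect across v@2): 4 holes -> [(3, 0), (3, 1), (3, 2), (3, 3)]
Unfold 2 (reflect across h@3): 8 holes -> [(2, 0), (2, 1), (2, 2), (2, 3), (3, 0), (3, 1), (3, 2), (3, 3)]
Unfold 3 (reflect across h@2): 16 holes -> [(0, 0), (0, 1), (0, 2), (0, 3), (1, 0), (1, 1), (1, 2), (1, 3), (2, 0), (2, 1), (2, 2), (2, 3), (3, 0), (3, 1), (3, 2), (3, 3)]
Unfold 4 (reflect across v@4): 32 holes -> [(0, 0), (0, 1), (0, 2), (0, 3), (0, 4), (0, 5), (0, 6), (0, 7), (1, 0), (1, 1), (1, 2), (1, 3), (1, 4), (1, 5), (1, 6), (1, 7), (2, 0), (2, 1), (2, 2), (2, 3), (2, 4), (2, 5), (2, 6), (2, 7), (3, 0), (3, 1), (3, 2), (3, 3), (3, 4), (3, 5), (3, 6), (3, 7)]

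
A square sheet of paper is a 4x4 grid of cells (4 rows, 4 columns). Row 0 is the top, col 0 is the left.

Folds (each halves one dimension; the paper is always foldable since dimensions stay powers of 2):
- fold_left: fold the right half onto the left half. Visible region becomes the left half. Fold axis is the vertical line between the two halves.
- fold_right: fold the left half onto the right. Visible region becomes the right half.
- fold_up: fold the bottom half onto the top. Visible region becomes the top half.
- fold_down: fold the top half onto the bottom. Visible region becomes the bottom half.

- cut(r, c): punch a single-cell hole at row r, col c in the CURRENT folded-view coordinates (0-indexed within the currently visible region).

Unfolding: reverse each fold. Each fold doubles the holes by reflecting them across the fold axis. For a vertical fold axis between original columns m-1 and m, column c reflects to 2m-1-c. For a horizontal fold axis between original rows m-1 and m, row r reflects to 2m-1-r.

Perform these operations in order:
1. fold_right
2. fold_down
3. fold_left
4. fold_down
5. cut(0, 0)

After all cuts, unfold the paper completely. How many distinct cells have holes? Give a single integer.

Answer: 16

Derivation:
Op 1 fold_right: fold axis v@2; visible region now rows[0,4) x cols[2,4) = 4x2
Op 2 fold_down: fold axis h@2; visible region now rows[2,4) x cols[2,4) = 2x2
Op 3 fold_left: fold axis v@3; visible region now rows[2,4) x cols[2,3) = 2x1
Op 4 fold_down: fold axis h@3; visible region now rows[3,4) x cols[2,3) = 1x1
Op 5 cut(0, 0): punch at orig (3,2); cuts so far [(3, 2)]; region rows[3,4) x cols[2,3) = 1x1
Unfold 1 (reflect across h@3): 2 holes -> [(2, 2), (3, 2)]
Unfold 2 (reflect across v@3): 4 holes -> [(2, 2), (2, 3), (3, 2), (3, 3)]
Unfold 3 (reflect across h@2): 8 holes -> [(0, 2), (0, 3), (1, 2), (1, 3), (2, 2), (2, 3), (3, 2), (3, 3)]
Unfold 4 (reflect across v@2): 16 holes -> [(0, 0), (0, 1), (0, 2), (0, 3), (1, 0), (1, 1), (1, 2), (1, 3), (2, 0), (2, 1), (2, 2), (2, 3), (3, 0), (3, 1), (3, 2), (3, 3)]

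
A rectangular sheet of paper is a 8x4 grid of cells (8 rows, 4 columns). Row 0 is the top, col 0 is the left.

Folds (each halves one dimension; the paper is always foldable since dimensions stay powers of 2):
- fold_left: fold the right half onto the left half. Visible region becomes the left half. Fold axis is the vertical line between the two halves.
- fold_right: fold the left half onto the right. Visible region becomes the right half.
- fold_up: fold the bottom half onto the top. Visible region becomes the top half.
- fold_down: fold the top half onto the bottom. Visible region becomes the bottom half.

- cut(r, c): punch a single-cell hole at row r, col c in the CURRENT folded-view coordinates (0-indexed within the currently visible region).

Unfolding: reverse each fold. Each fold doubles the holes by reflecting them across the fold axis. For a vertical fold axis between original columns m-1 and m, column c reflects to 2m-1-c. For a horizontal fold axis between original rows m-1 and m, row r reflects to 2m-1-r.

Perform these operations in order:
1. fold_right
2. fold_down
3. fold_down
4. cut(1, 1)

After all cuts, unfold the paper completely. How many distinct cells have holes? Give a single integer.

Op 1 fold_right: fold axis v@2; visible region now rows[0,8) x cols[2,4) = 8x2
Op 2 fold_down: fold axis h@4; visible region now rows[4,8) x cols[2,4) = 4x2
Op 3 fold_down: fold axis h@6; visible region now rows[6,8) x cols[2,4) = 2x2
Op 4 cut(1, 1): punch at orig (7,3); cuts so far [(7, 3)]; region rows[6,8) x cols[2,4) = 2x2
Unfold 1 (reflect across h@6): 2 holes -> [(4, 3), (7, 3)]
Unfold 2 (reflect across h@4): 4 holes -> [(0, 3), (3, 3), (4, 3), (7, 3)]
Unfold 3 (reflect across v@2): 8 holes -> [(0, 0), (0, 3), (3, 0), (3, 3), (4, 0), (4, 3), (7, 0), (7, 3)]

Answer: 8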